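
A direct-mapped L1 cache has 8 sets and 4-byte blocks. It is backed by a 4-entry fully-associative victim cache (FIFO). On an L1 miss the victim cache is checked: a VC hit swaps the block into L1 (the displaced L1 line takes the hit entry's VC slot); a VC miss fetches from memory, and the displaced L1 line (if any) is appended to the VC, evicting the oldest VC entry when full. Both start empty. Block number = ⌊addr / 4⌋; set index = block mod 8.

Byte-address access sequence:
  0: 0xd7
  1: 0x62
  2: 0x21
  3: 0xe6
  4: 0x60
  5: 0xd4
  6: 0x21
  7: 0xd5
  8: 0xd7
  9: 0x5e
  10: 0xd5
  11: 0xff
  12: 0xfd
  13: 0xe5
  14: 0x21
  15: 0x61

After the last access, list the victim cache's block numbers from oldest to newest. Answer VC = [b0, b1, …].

VC = [8, 23]

0: 0xd7 (blk 53, set 5) → MISS  vc=[]
1: 0x62 (blk 24, set 0) → MISS  vc=[]
2: 0x21 (blk 8, set 0) → MISS  vc=[24]
3: 0xe6 (blk 57, set 1) → MISS  vc=[24]
4: 0x60 (blk 24, set 0) → VC-HIT  vc=[8]
5: 0xd4 (blk 53, set 5) → L1-HIT  vc=[8]
6: 0x21 (blk 8, set 0) → VC-HIT  vc=[24]
7: 0xd5 (blk 53, set 5) → L1-HIT  vc=[24]
8: 0xd7 (blk 53, set 5) → L1-HIT  vc=[24]
9: 0x5e (blk 23, set 7) → MISS  vc=[24]
10: 0xd5 (blk 53, set 5) → L1-HIT  vc=[24]
11: 0xff (blk 63, set 7) → MISS  vc=[24, 23]
12: 0xfd (blk 63, set 7) → L1-HIT  vc=[24, 23]
13: 0xe5 (blk 57, set 1) → L1-HIT  vc=[24, 23]
14: 0x21 (blk 8, set 0) → L1-HIT  vc=[24, 23]
15: 0x61 (blk 24, set 0) → VC-HIT  vc=[8, 23]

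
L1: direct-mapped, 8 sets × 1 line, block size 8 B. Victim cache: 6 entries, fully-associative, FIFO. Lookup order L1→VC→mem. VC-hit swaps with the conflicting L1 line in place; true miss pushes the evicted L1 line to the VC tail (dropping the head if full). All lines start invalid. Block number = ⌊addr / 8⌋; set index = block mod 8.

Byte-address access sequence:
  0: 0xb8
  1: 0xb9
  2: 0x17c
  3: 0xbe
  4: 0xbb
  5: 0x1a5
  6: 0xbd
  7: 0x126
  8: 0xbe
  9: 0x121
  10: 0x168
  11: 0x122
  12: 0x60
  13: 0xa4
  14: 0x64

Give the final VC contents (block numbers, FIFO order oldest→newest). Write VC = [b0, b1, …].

#0 0xb8→b23/s7 MISS; vc=[]
#1 0xb9→b23/s7 L1-HIT; vc=[]
#2 0x17c→b47/s7 MISS; vc=[23]
#3 0xbe→b23/s7 VC-HIT; vc=[47]
#4 0xbb→b23/s7 L1-HIT; vc=[47]
#5 0x1a5→b52/s4 MISS; vc=[47]
#6 0xbd→b23/s7 L1-HIT; vc=[47]
#7 0x126→b36/s4 MISS; vc=[47,52]
#8 0xbe→b23/s7 L1-HIT; vc=[47,52]
#9 0x121→b36/s4 L1-HIT; vc=[47,52]
#10 0x168→b45/s5 MISS; vc=[47,52]
#11 0x122→b36/s4 L1-HIT; vc=[47,52]
#12 0x60→b12/s4 MISS; vc=[47,52,36]
#13 0xa4→b20/s4 MISS; vc=[47,52,36,12]
#14 0x64→b12/s4 VC-HIT; vc=[47,52,36,20]

VC = [47, 52, 36, 20]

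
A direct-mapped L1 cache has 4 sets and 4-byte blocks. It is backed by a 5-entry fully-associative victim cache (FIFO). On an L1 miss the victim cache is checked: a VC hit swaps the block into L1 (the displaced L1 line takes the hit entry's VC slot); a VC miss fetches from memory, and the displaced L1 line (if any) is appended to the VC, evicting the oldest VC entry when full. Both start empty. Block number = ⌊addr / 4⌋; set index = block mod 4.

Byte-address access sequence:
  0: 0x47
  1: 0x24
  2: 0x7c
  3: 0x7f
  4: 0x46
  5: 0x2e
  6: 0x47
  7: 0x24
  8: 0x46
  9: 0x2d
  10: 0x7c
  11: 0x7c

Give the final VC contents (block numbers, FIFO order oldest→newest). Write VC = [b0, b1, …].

VC = [9, 11]

0: 0x47 (blk 17, set 1) → MISS  vc=[]
1: 0x24 (blk 9, set 1) → MISS  vc=[17]
2: 0x7c (blk 31, set 3) → MISS  vc=[17]
3: 0x7f (blk 31, set 3) → L1-HIT  vc=[17]
4: 0x46 (blk 17, set 1) → VC-HIT  vc=[9]
5: 0x2e (blk 11, set 3) → MISS  vc=[9, 31]
6: 0x47 (blk 17, set 1) → L1-HIT  vc=[9, 31]
7: 0x24 (blk 9, set 1) → VC-HIT  vc=[17, 31]
8: 0x46 (blk 17, set 1) → VC-HIT  vc=[9, 31]
9: 0x2d (blk 11, set 3) → L1-HIT  vc=[9, 31]
10: 0x7c (blk 31, set 3) → VC-HIT  vc=[9, 11]
11: 0x7c (blk 31, set 3) → L1-HIT  vc=[9, 11]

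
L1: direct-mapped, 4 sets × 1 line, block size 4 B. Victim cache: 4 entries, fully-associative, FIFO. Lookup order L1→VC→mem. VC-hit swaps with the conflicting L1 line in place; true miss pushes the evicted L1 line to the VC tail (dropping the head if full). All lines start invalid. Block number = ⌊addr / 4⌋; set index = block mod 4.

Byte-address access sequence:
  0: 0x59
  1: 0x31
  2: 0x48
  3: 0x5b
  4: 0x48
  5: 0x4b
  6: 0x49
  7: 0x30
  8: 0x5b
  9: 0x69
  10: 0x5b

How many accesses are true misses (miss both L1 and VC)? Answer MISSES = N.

MISSES = 4

#0 0x59→b22/s2 MISS; vc=[]
#1 0x31→b12/s0 MISS; vc=[]
#2 0x48→b18/s2 MISS; vc=[22]
#3 0x5b→b22/s2 VC-HIT; vc=[18]
#4 0x48→b18/s2 VC-HIT; vc=[22]
#5 0x4b→b18/s2 L1-HIT; vc=[22]
#6 0x49→b18/s2 L1-HIT; vc=[22]
#7 0x30→b12/s0 L1-HIT; vc=[22]
#8 0x5b→b22/s2 VC-HIT; vc=[18]
#9 0x69→b26/s2 MISS; vc=[18,22]
#10 0x5b→b22/s2 VC-HIT; vc=[18,26]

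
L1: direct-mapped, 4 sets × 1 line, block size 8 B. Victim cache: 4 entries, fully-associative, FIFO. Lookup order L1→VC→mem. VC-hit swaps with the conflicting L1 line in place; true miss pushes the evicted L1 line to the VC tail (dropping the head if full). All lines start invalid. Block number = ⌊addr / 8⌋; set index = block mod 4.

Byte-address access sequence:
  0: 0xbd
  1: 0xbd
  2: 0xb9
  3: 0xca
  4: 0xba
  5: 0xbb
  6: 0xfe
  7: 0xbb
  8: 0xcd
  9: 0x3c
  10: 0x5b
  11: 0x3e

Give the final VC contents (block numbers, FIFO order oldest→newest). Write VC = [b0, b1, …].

VC = [31, 23, 11]

0: 0xbd (blk 23, set 3) → MISS  vc=[]
1: 0xbd (blk 23, set 3) → L1-HIT  vc=[]
2: 0xb9 (blk 23, set 3) → L1-HIT  vc=[]
3: 0xca (blk 25, set 1) → MISS  vc=[]
4: 0xba (blk 23, set 3) → L1-HIT  vc=[]
5: 0xbb (blk 23, set 3) → L1-HIT  vc=[]
6: 0xfe (blk 31, set 3) → MISS  vc=[23]
7: 0xbb (blk 23, set 3) → VC-HIT  vc=[31]
8: 0xcd (blk 25, set 1) → L1-HIT  vc=[31]
9: 0x3c (blk 7, set 3) → MISS  vc=[31, 23]
10: 0x5b (blk 11, set 3) → MISS  vc=[31, 23, 7]
11: 0x3e (blk 7, set 3) → VC-HIT  vc=[31, 23, 11]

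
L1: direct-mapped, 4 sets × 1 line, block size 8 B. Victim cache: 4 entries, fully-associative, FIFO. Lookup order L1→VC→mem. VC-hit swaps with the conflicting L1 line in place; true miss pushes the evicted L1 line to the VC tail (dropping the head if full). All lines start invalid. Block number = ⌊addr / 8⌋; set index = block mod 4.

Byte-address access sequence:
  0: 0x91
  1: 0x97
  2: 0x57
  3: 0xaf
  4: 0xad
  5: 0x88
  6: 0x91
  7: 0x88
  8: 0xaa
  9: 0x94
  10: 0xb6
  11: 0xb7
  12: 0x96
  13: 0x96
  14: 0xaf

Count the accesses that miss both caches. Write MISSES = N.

MISSES = 5

#0 0x91→b18/s2 MISS; vc=[]
#1 0x97→b18/s2 L1-HIT; vc=[]
#2 0x57→b10/s2 MISS; vc=[18]
#3 0xaf→b21/s1 MISS; vc=[18]
#4 0xad→b21/s1 L1-HIT; vc=[18]
#5 0x88→b17/s1 MISS; vc=[18,21]
#6 0x91→b18/s2 VC-HIT; vc=[10,21]
#7 0x88→b17/s1 L1-HIT; vc=[10,21]
#8 0xaa→b21/s1 VC-HIT; vc=[10,17]
#9 0x94→b18/s2 L1-HIT; vc=[10,17]
#10 0xb6→b22/s2 MISS; vc=[10,17,18]
#11 0xb7→b22/s2 L1-HIT; vc=[10,17,18]
#12 0x96→b18/s2 VC-HIT; vc=[10,17,22]
#13 0x96→b18/s2 L1-HIT; vc=[10,17,22]
#14 0xaf→b21/s1 L1-HIT; vc=[10,17,22]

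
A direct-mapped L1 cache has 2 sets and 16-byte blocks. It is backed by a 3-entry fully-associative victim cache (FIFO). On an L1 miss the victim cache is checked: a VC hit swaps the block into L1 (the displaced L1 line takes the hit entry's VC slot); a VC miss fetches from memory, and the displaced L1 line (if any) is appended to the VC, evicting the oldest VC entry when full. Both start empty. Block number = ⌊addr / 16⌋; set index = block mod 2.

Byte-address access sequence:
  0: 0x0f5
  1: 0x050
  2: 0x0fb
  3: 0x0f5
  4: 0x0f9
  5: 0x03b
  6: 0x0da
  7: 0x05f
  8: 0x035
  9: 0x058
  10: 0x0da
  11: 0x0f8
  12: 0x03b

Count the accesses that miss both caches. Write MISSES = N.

#0 0xf5→b15/s1 MISS; vc=[]
#1 0x50→b5/s1 MISS; vc=[15]
#2 0xfb→b15/s1 VC-HIT; vc=[5]
#3 0xf5→b15/s1 L1-HIT; vc=[5]
#4 0xf9→b15/s1 L1-HIT; vc=[5]
#5 0x3b→b3/s1 MISS; vc=[5,15]
#6 0xda→b13/s1 MISS; vc=[5,15,3]
#7 0x5f→b5/s1 VC-HIT; vc=[13,15,3]
#8 0x35→b3/s1 VC-HIT; vc=[13,15,5]
#9 0x58→b5/s1 VC-HIT; vc=[13,15,3]
#10 0xda→b13/s1 VC-HIT; vc=[5,15,3]
#11 0xf8→b15/s1 VC-HIT; vc=[5,13,3]
#12 0x3b→b3/s1 VC-HIT; vc=[5,13,15]

MISSES = 4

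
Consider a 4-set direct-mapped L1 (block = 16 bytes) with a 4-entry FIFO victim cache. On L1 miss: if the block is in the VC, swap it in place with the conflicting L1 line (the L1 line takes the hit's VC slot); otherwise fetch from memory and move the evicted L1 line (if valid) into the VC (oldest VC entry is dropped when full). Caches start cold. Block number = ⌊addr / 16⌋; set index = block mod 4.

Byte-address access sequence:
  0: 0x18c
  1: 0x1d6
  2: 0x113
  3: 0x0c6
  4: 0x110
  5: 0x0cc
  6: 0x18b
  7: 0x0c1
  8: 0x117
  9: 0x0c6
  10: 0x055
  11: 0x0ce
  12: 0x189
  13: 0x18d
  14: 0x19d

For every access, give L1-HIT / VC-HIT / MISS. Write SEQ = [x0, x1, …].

SEQ = [MISS, MISS, MISS, MISS, L1-HIT, L1-HIT, VC-HIT, VC-HIT, L1-HIT, L1-HIT, MISS, L1-HIT, VC-HIT, L1-HIT, MISS]

0: 0x18c (blk 24, set 0) → MISS  vc=[]
1: 0x1d6 (blk 29, set 1) → MISS  vc=[]
2: 0x113 (blk 17, set 1) → MISS  vc=[29]
3: 0xc6 (blk 12, set 0) → MISS  vc=[29, 24]
4: 0x110 (blk 17, set 1) → L1-HIT  vc=[29, 24]
5: 0xcc (blk 12, set 0) → L1-HIT  vc=[29, 24]
6: 0x18b (blk 24, set 0) → VC-HIT  vc=[29, 12]
7: 0xc1 (blk 12, set 0) → VC-HIT  vc=[29, 24]
8: 0x117 (blk 17, set 1) → L1-HIT  vc=[29, 24]
9: 0xc6 (blk 12, set 0) → L1-HIT  vc=[29, 24]
10: 0x55 (blk 5, set 1) → MISS  vc=[29, 24, 17]
11: 0xce (blk 12, set 0) → L1-HIT  vc=[29, 24, 17]
12: 0x189 (blk 24, set 0) → VC-HIT  vc=[29, 12, 17]
13: 0x18d (blk 24, set 0) → L1-HIT  vc=[29, 12, 17]
14: 0x19d (blk 25, set 1) → MISS  vc=[29, 12, 17, 5]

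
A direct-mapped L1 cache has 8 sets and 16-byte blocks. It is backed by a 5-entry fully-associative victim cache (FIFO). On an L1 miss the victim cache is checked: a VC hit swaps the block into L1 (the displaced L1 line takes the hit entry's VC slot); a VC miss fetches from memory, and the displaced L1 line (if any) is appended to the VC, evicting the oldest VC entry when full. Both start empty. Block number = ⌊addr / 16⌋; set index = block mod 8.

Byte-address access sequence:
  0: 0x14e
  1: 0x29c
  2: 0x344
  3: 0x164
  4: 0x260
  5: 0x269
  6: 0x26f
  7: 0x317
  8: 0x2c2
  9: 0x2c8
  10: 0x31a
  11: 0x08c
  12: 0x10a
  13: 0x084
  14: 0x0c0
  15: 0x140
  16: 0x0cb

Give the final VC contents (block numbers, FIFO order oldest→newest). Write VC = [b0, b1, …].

VC = [41, 52, 16, 44, 20]

0: 0x14e (blk 20, set 4) → MISS  vc=[]
1: 0x29c (blk 41, set 1) → MISS  vc=[]
2: 0x344 (blk 52, set 4) → MISS  vc=[20]
3: 0x164 (blk 22, set 6) → MISS  vc=[20]
4: 0x260 (blk 38, set 6) → MISS  vc=[20, 22]
5: 0x269 (blk 38, set 6) → L1-HIT  vc=[20, 22]
6: 0x26f (blk 38, set 6) → L1-HIT  vc=[20, 22]
7: 0x317 (blk 49, set 1) → MISS  vc=[20, 22, 41]
8: 0x2c2 (blk 44, set 4) → MISS  vc=[20, 22, 41, 52]
9: 0x2c8 (blk 44, set 4) → L1-HIT  vc=[20, 22, 41, 52]
10: 0x31a (blk 49, set 1) → L1-HIT  vc=[20, 22, 41, 52]
11: 0x8c (blk 8, set 0) → MISS  vc=[20, 22, 41, 52]
12: 0x10a (blk 16, set 0) → MISS  vc=[20, 22, 41, 52, 8]
13: 0x84 (blk 8, set 0) → VC-HIT  vc=[20, 22, 41, 52, 16]
14: 0xc0 (blk 12, set 4) → MISS  vc=[22, 41, 52, 16, 44]
15: 0x140 (blk 20, set 4) → MISS  vc=[41, 52, 16, 44, 12]
16: 0xcb (blk 12, set 4) → VC-HIT  vc=[41, 52, 16, 44, 20]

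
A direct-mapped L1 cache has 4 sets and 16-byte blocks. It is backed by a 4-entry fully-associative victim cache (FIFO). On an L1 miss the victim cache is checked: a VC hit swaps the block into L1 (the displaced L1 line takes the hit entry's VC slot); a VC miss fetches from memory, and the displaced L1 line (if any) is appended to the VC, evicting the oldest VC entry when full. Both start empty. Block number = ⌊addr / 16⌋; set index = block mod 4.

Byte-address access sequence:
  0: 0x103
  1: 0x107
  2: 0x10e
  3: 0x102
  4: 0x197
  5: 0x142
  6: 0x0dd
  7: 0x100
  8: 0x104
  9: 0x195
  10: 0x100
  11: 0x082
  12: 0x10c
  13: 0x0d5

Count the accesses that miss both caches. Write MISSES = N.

  [0] addr=0x103 blk=16 s=0: MISS | VC []
  [1] addr=0x107 blk=16 s=0: L1-HIT | VC []
  [2] addr=0x10e blk=16 s=0: L1-HIT | VC []
  [3] addr=0x102 blk=16 s=0: L1-HIT | VC []
  [4] addr=0x197 blk=25 s=1: MISS | VC []
  [5] addr=0x142 blk=20 s=0: MISS | VC [16]
  [6] addr=0xdd blk=13 s=1: MISS | VC [16, 25]
  [7] addr=0x100 blk=16 s=0: VC-HIT | VC [20, 25]
  [8] addr=0x104 blk=16 s=0: L1-HIT | VC [20, 25]
  [9] addr=0x195 blk=25 s=1: VC-HIT | VC [20, 13]
  [10] addr=0x100 blk=16 s=0: L1-HIT | VC [20, 13]
  [11] addr=0x82 blk=8 s=0: MISS | VC [20, 13, 16]
  [12] addr=0x10c blk=16 s=0: VC-HIT | VC [20, 13, 8]
  [13] addr=0xd5 blk=13 s=1: VC-HIT | VC [20, 25, 8]

MISSES = 5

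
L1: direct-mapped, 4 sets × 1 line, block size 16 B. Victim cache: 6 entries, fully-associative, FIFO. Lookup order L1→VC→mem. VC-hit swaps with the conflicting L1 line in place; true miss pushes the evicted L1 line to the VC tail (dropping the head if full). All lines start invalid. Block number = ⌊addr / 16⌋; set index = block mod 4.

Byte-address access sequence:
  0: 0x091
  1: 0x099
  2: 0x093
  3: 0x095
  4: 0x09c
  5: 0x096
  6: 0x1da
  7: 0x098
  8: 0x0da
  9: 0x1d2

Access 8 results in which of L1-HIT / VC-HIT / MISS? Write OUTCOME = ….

#0 0x91→b9/s1 MISS; vc=[]
#1 0x99→b9/s1 L1-HIT; vc=[]
#2 0x93→b9/s1 L1-HIT; vc=[]
#3 0x95→b9/s1 L1-HIT; vc=[]
#4 0x9c→b9/s1 L1-HIT; vc=[]
#5 0x96→b9/s1 L1-HIT; vc=[]
#6 0x1da→b29/s1 MISS; vc=[9]
#7 0x98→b9/s1 VC-HIT; vc=[29]
#8 0xda→b13/s1 MISS; vc=[29,9]
#9 0x1d2→b29/s1 VC-HIT; vc=[13,9]

OUTCOME = MISS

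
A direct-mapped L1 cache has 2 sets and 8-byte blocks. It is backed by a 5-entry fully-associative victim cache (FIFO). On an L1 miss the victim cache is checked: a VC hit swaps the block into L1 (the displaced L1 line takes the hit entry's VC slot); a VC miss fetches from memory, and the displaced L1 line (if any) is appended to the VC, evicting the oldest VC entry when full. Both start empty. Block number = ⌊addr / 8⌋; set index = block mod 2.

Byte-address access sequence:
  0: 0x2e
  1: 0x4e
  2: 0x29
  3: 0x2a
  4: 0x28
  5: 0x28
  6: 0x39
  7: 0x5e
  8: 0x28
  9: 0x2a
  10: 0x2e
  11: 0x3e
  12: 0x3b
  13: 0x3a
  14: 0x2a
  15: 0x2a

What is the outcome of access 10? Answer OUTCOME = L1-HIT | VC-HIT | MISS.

OUTCOME = L1-HIT

#0 0x2e→b5/s1 MISS; vc=[]
#1 0x4e→b9/s1 MISS; vc=[5]
#2 0x29→b5/s1 VC-HIT; vc=[9]
#3 0x2a→b5/s1 L1-HIT; vc=[9]
#4 0x28→b5/s1 L1-HIT; vc=[9]
#5 0x28→b5/s1 L1-HIT; vc=[9]
#6 0x39→b7/s1 MISS; vc=[9,5]
#7 0x5e→b11/s1 MISS; vc=[9,5,7]
#8 0x28→b5/s1 VC-HIT; vc=[9,11,7]
#9 0x2a→b5/s1 L1-HIT; vc=[9,11,7]
#10 0x2e→b5/s1 L1-HIT; vc=[9,11,7]
#11 0x3e→b7/s1 VC-HIT; vc=[9,11,5]
#12 0x3b→b7/s1 L1-HIT; vc=[9,11,5]
#13 0x3a→b7/s1 L1-HIT; vc=[9,11,5]
#14 0x2a→b5/s1 VC-HIT; vc=[9,11,7]
#15 0x2a→b5/s1 L1-HIT; vc=[9,11,7]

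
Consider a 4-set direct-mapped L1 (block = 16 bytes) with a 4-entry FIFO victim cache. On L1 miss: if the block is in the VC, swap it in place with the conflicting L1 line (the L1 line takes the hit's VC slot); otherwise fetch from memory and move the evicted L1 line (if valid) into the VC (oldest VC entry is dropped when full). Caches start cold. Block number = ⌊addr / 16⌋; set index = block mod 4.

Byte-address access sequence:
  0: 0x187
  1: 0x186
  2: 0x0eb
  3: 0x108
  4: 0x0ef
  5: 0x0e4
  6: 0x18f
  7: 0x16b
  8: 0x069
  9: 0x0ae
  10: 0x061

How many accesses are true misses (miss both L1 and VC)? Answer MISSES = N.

MISSES = 6

#0 0x187→b24/s0 MISS; vc=[]
#1 0x186→b24/s0 L1-HIT; vc=[]
#2 0xeb→b14/s2 MISS; vc=[]
#3 0x108→b16/s0 MISS; vc=[24]
#4 0xef→b14/s2 L1-HIT; vc=[24]
#5 0xe4→b14/s2 L1-HIT; vc=[24]
#6 0x18f→b24/s0 VC-HIT; vc=[16]
#7 0x16b→b22/s2 MISS; vc=[16,14]
#8 0x69→b6/s2 MISS; vc=[16,14,22]
#9 0xae→b10/s2 MISS; vc=[16,14,22,6]
#10 0x61→b6/s2 VC-HIT; vc=[16,14,22,10]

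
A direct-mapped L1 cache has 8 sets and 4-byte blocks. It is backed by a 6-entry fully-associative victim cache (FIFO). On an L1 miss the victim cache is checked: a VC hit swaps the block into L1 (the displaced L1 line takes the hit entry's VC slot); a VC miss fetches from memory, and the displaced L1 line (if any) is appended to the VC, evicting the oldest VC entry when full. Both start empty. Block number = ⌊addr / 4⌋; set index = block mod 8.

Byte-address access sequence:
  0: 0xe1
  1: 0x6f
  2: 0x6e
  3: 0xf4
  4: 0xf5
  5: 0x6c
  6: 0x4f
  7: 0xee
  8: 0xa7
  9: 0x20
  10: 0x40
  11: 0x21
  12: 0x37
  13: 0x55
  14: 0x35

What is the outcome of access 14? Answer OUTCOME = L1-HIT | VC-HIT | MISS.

#0 0xe1→b56/s0 MISS; vc=[]
#1 0x6f→b27/s3 MISS; vc=[]
#2 0x6e→b27/s3 L1-HIT; vc=[]
#3 0xf4→b61/s5 MISS; vc=[]
#4 0xf5→b61/s5 L1-HIT; vc=[]
#5 0x6c→b27/s3 L1-HIT; vc=[]
#6 0x4f→b19/s3 MISS; vc=[27]
#7 0xee→b59/s3 MISS; vc=[27,19]
#8 0xa7→b41/s1 MISS; vc=[27,19]
#9 0x20→b8/s0 MISS; vc=[27,19,56]
#10 0x40→b16/s0 MISS; vc=[27,19,56,8]
#11 0x21→b8/s0 VC-HIT; vc=[27,19,56,16]
#12 0x37→b13/s5 MISS; vc=[27,19,56,16,61]
#13 0x55→b21/s5 MISS; vc=[27,19,56,16,61,13]
#14 0x35→b13/s5 VC-HIT; vc=[27,19,56,16,61,21]

OUTCOME = VC-HIT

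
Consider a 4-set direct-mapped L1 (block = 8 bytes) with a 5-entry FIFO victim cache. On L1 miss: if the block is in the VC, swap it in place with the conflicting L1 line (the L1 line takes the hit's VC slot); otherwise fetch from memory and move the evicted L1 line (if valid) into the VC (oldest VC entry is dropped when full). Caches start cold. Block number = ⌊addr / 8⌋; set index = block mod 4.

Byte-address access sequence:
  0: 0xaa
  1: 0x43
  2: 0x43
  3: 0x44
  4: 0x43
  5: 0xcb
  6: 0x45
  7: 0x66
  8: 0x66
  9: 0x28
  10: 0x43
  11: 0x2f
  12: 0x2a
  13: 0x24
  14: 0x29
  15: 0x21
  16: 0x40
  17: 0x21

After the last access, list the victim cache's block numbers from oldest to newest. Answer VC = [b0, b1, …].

#0 0xaa→b21/s1 MISS; vc=[]
#1 0x43→b8/s0 MISS; vc=[]
#2 0x43→b8/s0 L1-HIT; vc=[]
#3 0x44→b8/s0 L1-HIT; vc=[]
#4 0x43→b8/s0 L1-HIT; vc=[]
#5 0xcb→b25/s1 MISS; vc=[21]
#6 0x45→b8/s0 L1-HIT; vc=[21]
#7 0x66→b12/s0 MISS; vc=[21,8]
#8 0x66→b12/s0 L1-HIT; vc=[21,8]
#9 0x28→b5/s1 MISS; vc=[21,8,25]
#10 0x43→b8/s0 VC-HIT; vc=[21,12,25]
#11 0x2f→b5/s1 L1-HIT; vc=[21,12,25]
#12 0x2a→b5/s1 L1-HIT; vc=[21,12,25]
#13 0x24→b4/s0 MISS; vc=[21,12,25,8]
#14 0x29→b5/s1 L1-HIT; vc=[21,12,25,8]
#15 0x21→b4/s0 L1-HIT; vc=[21,12,25,8]
#16 0x40→b8/s0 VC-HIT; vc=[21,12,25,4]
#17 0x21→b4/s0 VC-HIT; vc=[21,12,25,8]

VC = [21, 12, 25, 8]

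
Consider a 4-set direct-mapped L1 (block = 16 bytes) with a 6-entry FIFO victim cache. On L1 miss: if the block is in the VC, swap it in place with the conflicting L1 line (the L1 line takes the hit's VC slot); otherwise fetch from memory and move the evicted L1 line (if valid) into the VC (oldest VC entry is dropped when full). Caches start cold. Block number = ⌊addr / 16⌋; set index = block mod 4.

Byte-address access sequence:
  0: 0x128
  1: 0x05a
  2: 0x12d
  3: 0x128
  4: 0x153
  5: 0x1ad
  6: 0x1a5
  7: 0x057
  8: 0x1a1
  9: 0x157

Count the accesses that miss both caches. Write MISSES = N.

MISSES = 4

  [0] addr=0x128 blk=18 s=2: MISS | VC []
  [1] addr=0x5a blk=5 s=1: MISS | VC []
  [2] addr=0x12d blk=18 s=2: L1-HIT | VC []
  [3] addr=0x128 blk=18 s=2: L1-HIT | VC []
  [4] addr=0x153 blk=21 s=1: MISS | VC [5]
  [5] addr=0x1ad blk=26 s=2: MISS | VC [5, 18]
  [6] addr=0x1a5 blk=26 s=2: L1-HIT | VC [5, 18]
  [7] addr=0x57 blk=5 s=1: VC-HIT | VC [21, 18]
  [8] addr=0x1a1 blk=26 s=2: L1-HIT | VC [21, 18]
  [9] addr=0x157 blk=21 s=1: VC-HIT | VC [5, 18]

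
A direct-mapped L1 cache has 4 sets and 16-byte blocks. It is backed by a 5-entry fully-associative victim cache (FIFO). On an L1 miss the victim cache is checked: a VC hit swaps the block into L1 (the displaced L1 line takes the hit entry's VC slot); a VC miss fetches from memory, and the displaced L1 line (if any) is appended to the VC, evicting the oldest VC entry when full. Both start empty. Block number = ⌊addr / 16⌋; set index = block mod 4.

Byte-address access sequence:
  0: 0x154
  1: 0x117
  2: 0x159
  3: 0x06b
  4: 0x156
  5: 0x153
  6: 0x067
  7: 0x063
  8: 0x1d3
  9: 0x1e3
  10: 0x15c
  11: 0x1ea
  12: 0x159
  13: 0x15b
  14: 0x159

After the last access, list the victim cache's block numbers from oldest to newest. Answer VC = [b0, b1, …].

#0 0x154→b21/s1 MISS; vc=[]
#1 0x117→b17/s1 MISS; vc=[21]
#2 0x159→b21/s1 VC-HIT; vc=[17]
#3 0x6b→b6/s2 MISS; vc=[17]
#4 0x156→b21/s1 L1-HIT; vc=[17]
#5 0x153→b21/s1 L1-HIT; vc=[17]
#6 0x67→b6/s2 L1-HIT; vc=[17]
#7 0x63→b6/s2 L1-HIT; vc=[17]
#8 0x1d3→b29/s1 MISS; vc=[17,21]
#9 0x1e3→b30/s2 MISS; vc=[17,21,6]
#10 0x15c→b21/s1 VC-HIT; vc=[17,29,6]
#11 0x1ea→b30/s2 L1-HIT; vc=[17,29,6]
#12 0x159→b21/s1 L1-HIT; vc=[17,29,6]
#13 0x15b→b21/s1 L1-HIT; vc=[17,29,6]
#14 0x159→b21/s1 L1-HIT; vc=[17,29,6]

VC = [17, 29, 6]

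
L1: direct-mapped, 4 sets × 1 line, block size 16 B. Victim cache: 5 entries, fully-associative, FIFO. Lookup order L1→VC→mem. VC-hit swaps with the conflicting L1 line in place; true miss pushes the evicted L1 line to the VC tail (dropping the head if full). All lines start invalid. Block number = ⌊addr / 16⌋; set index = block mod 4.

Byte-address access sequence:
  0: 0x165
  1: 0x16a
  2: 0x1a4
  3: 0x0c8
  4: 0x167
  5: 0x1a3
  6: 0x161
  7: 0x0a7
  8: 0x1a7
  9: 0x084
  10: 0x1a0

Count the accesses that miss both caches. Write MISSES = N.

MISSES = 5

0: 0x165 (blk 22, set 2) → MISS  vc=[]
1: 0x16a (blk 22, set 2) → L1-HIT  vc=[]
2: 0x1a4 (blk 26, set 2) → MISS  vc=[22]
3: 0xc8 (blk 12, set 0) → MISS  vc=[22]
4: 0x167 (blk 22, set 2) → VC-HIT  vc=[26]
5: 0x1a3 (blk 26, set 2) → VC-HIT  vc=[22]
6: 0x161 (blk 22, set 2) → VC-HIT  vc=[26]
7: 0xa7 (blk 10, set 2) → MISS  vc=[26, 22]
8: 0x1a7 (blk 26, set 2) → VC-HIT  vc=[10, 22]
9: 0x84 (blk 8, set 0) → MISS  vc=[10, 22, 12]
10: 0x1a0 (blk 26, set 2) → L1-HIT  vc=[10, 22, 12]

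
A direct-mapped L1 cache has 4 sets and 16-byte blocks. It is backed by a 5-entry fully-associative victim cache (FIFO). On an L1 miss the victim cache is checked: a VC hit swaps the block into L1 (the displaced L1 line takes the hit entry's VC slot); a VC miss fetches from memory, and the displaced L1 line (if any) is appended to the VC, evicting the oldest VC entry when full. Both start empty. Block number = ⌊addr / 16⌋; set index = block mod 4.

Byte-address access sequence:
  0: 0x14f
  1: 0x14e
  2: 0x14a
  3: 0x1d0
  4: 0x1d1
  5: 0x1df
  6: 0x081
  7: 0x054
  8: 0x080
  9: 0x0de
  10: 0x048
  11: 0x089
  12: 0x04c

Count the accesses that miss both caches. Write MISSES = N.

MISSES = 6

0: 0x14f (blk 20, set 0) → MISS  vc=[]
1: 0x14e (blk 20, set 0) → L1-HIT  vc=[]
2: 0x14a (blk 20, set 0) → L1-HIT  vc=[]
3: 0x1d0 (blk 29, set 1) → MISS  vc=[]
4: 0x1d1 (blk 29, set 1) → L1-HIT  vc=[]
5: 0x1df (blk 29, set 1) → L1-HIT  vc=[]
6: 0x81 (blk 8, set 0) → MISS  vc=[20]
7: 0x54 (blk 5, set 1) → MISS  vc=[20, 29]
8: 0x80 (blk 8, set 0) → L1-HIT  vc=[20, 29]
9: 0xde (blk 13, set 1) → MISS  vc=[20, 29, 5]
10: 0x48 (blk 4, set 0) → MISS  vc=[20, 29, 5, 8]
11: 0x89 (blk 8, set 0) → VC-HIT  vc=[20, 29, 5, 4]
12: 0x4c (blk 4, set 0) → VC-HIT  vc=[20, 29, 5, 8]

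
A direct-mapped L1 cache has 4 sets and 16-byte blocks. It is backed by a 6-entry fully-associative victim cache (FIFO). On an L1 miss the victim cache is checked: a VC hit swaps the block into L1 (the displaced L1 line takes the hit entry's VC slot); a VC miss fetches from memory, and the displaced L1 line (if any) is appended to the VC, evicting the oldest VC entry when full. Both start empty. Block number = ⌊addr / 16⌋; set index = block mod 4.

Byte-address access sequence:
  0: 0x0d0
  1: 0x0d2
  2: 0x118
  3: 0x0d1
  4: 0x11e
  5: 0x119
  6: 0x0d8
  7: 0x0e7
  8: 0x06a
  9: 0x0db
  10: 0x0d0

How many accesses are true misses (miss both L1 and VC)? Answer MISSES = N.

MISSES = 4

0: 0xd0 (blk 13, set 1) → MISS  vc=[]
1: 0xd2 (blk 13, set 1) → L1-HIT  vc=[]
2: 0x118 (blk 17, set 1) → MISS  vc=[13]
3: 0xd1 (blk 13, set 1) → VC-HIT  vc=[17]
4: 0x11e (blk 17, set 1) → VC-HIT  vc=[13]
5: 0x119 (blk 17, set 1) → L1-HIT  vc=[13]
6: 0xd8 (blk 13, set 1) → VC-HIT  vc=[17]
7: 0xe7 (blk 14, set 2) → MISS  vc=[17]
8: 0x6a (blk 6, set 2) → MISS  vc=[17, 14]
9: 0xdb (blk 13, set 1) → L1-HIT  vc=[17, 14]
10: 0xd0 (blk 13, set 1) → L1-HIT  vc=[17, 14]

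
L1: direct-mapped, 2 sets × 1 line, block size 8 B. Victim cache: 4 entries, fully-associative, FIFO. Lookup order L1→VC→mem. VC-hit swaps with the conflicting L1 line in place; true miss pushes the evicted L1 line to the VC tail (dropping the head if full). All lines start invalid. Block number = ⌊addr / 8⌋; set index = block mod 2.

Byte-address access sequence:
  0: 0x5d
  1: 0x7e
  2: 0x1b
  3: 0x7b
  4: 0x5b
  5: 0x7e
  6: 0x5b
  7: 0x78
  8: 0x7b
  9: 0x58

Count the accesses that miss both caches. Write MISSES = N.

0: 0x5d (blk 11, set 1) → MISS  vc=[]
1: 0x7e (blk 15, set 1) → MISS  vc=[11]
2: 0x1b (blk 3, set 1) → MISS  vc=[11, 15]
3: 0x7b (blk 15, set 1) → VC-HIT  vc=[11, 3]
4: 0x5b (blk 11, set 1) → VC-HIT  vc=[15, 3]
5: 0x7e (blk 15, set 1) → VC-HIT  vc=[11, 3]
6: 0x5b (blk 11, set 1) → VC-HIT  vc=[15, 3]
7: 0x78 (blk 15, set 1) → VC-HIT  vc=[11, 3]
8: 0x7b (blk 15, set 1) → L1-HIT  vc=[11, 3]
9: 0x58 (blk 11, set 1) → VC-HIT  vc=[15, 3]

MISSES = 3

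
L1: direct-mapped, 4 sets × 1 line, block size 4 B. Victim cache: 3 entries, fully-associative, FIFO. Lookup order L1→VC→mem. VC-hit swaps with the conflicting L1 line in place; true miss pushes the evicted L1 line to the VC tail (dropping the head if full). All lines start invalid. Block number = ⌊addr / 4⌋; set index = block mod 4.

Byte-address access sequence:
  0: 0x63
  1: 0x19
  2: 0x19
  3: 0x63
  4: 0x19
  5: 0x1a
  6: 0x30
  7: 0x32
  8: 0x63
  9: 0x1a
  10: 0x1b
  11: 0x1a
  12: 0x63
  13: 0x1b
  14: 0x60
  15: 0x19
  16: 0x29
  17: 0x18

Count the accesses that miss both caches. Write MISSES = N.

#0 0x63→b24/s0 MISS; vc=[]
#1 0x19→b6/s2 MISS; vc=[]
#2 0x19→b6/s2 L1-HIT; vc=[]
#3 0x63→b24/s0 L1-HIT; vc=[]
#4 0x19→b6/s2 L1-HIT; vc=[]
#5 0x1a→b6/s2 L1-HIT; vc=[]
#6 0x30→b12/s0 MISS; vc=[24]
#7 0x32→b12/s0 L1-HIT; vc=[24]
#8 0x63→b24/s0 VC-HIT; vc=[12]
#9 0x1a→b6/s2 L1-HIT; vc=[12]
#10 0x1b→b6/s2 L1-HIT; vc=[12]
#11 0x1a→b6/s2 L1-HIT; vc=[12]
#12 0x63→b24/s0 L1-HIT; vc=[12]
#13 0x1b→b6/s2 L1-HIT; vc=[12]
#14 0x60→b24/s0 L1-HIT; vc=[12]
#15 0x19→b6/s2 L1-HIT; vc=[12]
#16 0x29→b10/s2 MISS; vc=[12,6]
#17 0x18→b6/s2 VC-HIT; vc=[12,10]

MISSES = 4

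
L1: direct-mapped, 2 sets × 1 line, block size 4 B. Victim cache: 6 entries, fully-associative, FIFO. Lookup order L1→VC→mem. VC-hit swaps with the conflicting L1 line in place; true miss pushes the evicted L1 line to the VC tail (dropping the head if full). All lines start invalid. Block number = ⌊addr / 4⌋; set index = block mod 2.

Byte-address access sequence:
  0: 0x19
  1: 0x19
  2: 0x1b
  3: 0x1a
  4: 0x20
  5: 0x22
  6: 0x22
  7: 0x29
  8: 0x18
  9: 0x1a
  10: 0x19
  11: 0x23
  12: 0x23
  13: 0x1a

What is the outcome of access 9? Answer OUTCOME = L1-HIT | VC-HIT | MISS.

OUTCOME = L1-HIT

#0 0x19→b6/s0 MISS; vc=[]
#1 0x19→b6/s0 L1-HIT; vc=[]
#2 0x1b→b6/s0 L1-HIT; vc=[]
#3 0x1a→b6/s0 L1-HIT; vc=[]
#4 0x20→b8/s0 MISS; vc=[6]
#5 0x22→b8/s0 L1-HIT; vc=[6]
#6 0x22→b8/s0 L1-HIT; vc=[6]
#7 0x29→b10/s0 MISS; vc=[6,8]
#8 0x18→b6/s0 VC-HIT; vc=[10,8]
#9 0x1a→b6/s0 L1-HIT; vc=[10,8]
#10 0x19→b6/s0 L1-HIT; vc=[10,8]
#11 0x23→b8/s0 VC-HIT; vc=[10,6]
#12 0x23→b8/s0 L1-HIT; vc=[10,6]
#13 0x1a→b6/s0 VC-HIT; vc=[10,8]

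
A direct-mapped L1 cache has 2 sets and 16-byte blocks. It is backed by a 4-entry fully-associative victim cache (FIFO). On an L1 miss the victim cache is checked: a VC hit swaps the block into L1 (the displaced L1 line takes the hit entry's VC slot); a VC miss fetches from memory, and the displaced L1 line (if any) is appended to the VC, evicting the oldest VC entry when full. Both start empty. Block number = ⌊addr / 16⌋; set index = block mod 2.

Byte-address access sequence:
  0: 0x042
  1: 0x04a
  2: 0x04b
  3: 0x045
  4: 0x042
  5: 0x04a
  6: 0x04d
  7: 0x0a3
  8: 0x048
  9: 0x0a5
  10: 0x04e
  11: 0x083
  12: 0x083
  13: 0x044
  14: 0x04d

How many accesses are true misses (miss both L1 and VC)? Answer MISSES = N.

MISSES = 3

0: 0x42 (blk 4, set 0) → MISS  vc=[]
1: 0x4a (blk 4, set 0) → L1-HIT  vc=[]
2: 0x4b (blk 4, set 0) → L1-HIT  vc=[]
3: 0x45 (blk 4, set 0) → L1-HIT  vc=[]
4: 0x42 (blk 4, set 0) → L1-HIT  vc=[]
5: 0x4a (blk 4, set 0) → L1-HIT  vc=[]
6: 0x4d (blk 4, set 0) → L1-HIT  vc=[]
7: 0xa3 (blk 10, set 0) → MISS  vc=[4]
8: 0x48 (blk 4, set 0) → VC-HIT  vc=[10]
9: 0xa5 (blk 10, set 0) → VC-HIT  vc=[4]
10: 0x4e (blk 4, set 0) → VC-HIT  vc=[10]
11: 0x83 (blk 8, set 0) → MISS  vc=[10, 4]
12: 0x83 (blk 8, set 0) → L1-HIT  vc=[10, 4]
13: 0x44 (blk 4, set 0) → VC-HIT  vc=[10, 8]
14: 0x4d (blk 4, set 0) → L1-HIT  vc=[10, 8]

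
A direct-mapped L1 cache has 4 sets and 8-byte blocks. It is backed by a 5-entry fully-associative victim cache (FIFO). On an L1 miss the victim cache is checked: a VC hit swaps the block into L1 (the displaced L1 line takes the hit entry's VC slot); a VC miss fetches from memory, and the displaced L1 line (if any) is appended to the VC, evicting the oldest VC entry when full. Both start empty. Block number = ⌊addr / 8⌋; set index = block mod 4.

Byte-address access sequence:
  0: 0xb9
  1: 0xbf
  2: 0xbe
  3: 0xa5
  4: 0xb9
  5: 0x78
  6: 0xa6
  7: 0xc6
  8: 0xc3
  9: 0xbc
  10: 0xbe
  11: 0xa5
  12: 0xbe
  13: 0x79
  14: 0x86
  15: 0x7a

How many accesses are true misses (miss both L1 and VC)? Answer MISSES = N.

#0 0xb9→b23/s3 MISS; vc=[]
#1 0xbf→b23/s3 L1-HIT; vc=[]
#2 0xbe→b23/s3 L1-HIT; vc=[]
#3 0xa5→b20/s0 MISS; vc=[]
#4 0xb9→b23/s3 L1-HIT; vc=[]
#5 0x78→b15/s3 MISS; vc=[23]
#6 0xa6→b20/s0 L1-HIT; vc=[23]
#7 0xc6→b24/s0 MISS; vc=[23,20]
#8 0xc3→b24/s0 L1-HIT; vc=[23,20]
#9 0xbc→b23/s3 VC-HIT; vc=[15,20]
#10 0xbe→b23/s3 L1-HIT; vc=[15,20]
#11 0xa5→b20/s0 VC-HIT; vc=[15,24]
#12 0xbe→b23/s3 L1-HIT; vc=[15,24]
#13 0x79→b15/s3 VC-HIT; vc=[23,24]
#14 0x86→b16/s0 MISS; vc=[23,24,20]
#15 0x7a→b15/s3 L1-HIT; vc=[23,24,20]

MISSES = 5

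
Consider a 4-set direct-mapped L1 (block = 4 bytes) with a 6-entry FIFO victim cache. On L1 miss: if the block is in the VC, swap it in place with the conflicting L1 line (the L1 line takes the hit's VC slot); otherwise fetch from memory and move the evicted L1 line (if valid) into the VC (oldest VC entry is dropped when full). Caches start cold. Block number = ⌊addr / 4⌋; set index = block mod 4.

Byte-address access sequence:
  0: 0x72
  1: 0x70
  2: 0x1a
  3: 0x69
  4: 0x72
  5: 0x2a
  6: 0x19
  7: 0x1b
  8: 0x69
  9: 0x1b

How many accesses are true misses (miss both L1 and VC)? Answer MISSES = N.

MISSES = 4

  [0] addr=0x72 blk=28 s=0: MISS | VC []
  [1] addr=0x70 blk=28 s=0: L1-HIT | VC []
  [2] addr=0x1a blk=6 s=2: MISS | VC []
  [3] addr=0x69 blk=26 s=2: MISS | VC [6]
  [4] addr=0x72 blk=28 s=0: L1-HIT | VC [6]
  [5] addr=0x2a blk=10 s=2: MISS | VC [6, 26]
  [6] addr=0x19 blk=6 s=2: VC-HIT | VC [10, 26]
  [7] addr=0x1b blk=6 s=2: L1-HIT | VC [10, 26]
  [8] addr=0x69 blk=26 s=2: VC-HIT | VC [10, 6]
  [9] addr=0x1b blk=6 s=2: VC-HIT | VC [10, 26]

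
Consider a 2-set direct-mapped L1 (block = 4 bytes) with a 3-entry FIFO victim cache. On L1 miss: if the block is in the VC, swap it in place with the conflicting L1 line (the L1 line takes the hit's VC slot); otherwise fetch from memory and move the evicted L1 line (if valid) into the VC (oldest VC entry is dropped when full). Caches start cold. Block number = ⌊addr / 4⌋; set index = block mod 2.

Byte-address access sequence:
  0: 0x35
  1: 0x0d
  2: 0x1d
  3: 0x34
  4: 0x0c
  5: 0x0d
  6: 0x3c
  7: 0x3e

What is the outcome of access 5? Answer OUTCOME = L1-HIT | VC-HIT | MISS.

OUTCOME = L1-HIT

#0 0x35→b13/s1 MISS; vc=[]
#1 0xd→b3/s1 MISS; vc=[13]
#2 0x1d→b7/s1 MISS; vc=[13,3]
#3 0x34→b13/s1 VC-HIT; vc=[7,3]
#4 0xc→b3/s1 VC-HIT; vc=[7,13]
#5 0xd→b3/s1 L1-HIT; vc=[7,13]
#6 0x3c→b15/s1 MISS; vc=[7,13,3]
#7 0x3e→b15/s1 L1-HIT; vc=[7,13,3]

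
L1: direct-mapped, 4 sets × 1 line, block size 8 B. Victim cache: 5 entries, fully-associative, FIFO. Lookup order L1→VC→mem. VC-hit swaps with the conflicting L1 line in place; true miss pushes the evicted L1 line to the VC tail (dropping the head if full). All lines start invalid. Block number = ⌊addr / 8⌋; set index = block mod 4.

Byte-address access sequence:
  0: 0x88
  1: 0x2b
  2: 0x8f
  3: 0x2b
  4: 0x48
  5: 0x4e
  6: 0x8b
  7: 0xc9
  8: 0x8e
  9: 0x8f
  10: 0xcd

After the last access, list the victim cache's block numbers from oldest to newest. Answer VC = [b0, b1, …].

VC = [9, 5, 17]

#0 0x88→b17/s1 MISS; vc=[]
#1 0x2b→b5/s1 MISS; vc=[17]
#2 0x8f→b17/s1 VC-HIT; vc=[5]
#3 0x2b→b5/s1 VC-HIT; vc=[17]
#4 0x48→b9/s1 MISS; vc=[17,5]
#5 0x4e→b9/s1 L1-HIT; vc=[17,5]
#6 0x8b→b17/s1 VC-HIT; vc=[9,5]
#7 0xc9→b25/s1 MISS; vc=[9,5,17]
#8 0x8e→b17/s1 VC-HIT; vc=[9,5,25]
#9 0x8f→b17/s1 L1-HIT; vc=[9,5,25]
#10 0xcd→b25/s1 VC-HIT; vc=[9,5,17]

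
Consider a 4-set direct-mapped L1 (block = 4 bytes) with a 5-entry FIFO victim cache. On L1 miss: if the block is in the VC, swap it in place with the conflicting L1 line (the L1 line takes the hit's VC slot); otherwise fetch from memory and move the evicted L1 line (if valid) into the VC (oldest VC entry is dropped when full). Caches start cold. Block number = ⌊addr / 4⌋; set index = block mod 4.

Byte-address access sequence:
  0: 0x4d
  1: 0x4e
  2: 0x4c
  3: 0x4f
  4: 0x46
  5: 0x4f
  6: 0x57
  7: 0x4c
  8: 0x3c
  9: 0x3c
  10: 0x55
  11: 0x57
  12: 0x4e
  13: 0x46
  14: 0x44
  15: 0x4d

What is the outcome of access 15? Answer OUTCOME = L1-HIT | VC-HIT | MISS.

  [0] addr=0x4d blk=19 s=3: MISS | VC []
  [1] addr=0x4e blk=19 s=3: L1-HIT | VC []
  [2] addr=0x4c blk=19 s=3: L1-HIT | VC []
  [3] addr=0x4f blk=19 s=3: L1-HIT | VC []
  [4] addr=0x46 blk=17 s=1: MISS | VC []
  [5] addr=0x4f blk=19 s=3: L1-HIT | VC []
  [6] addr=0x57 blk=21 s=1: MISS | VC [17]
  [7] addr=0x4c blk=19 s=3: L1-HIT | VC [17]
  [8] addr=0x3c blk=15 s=3: MISS | VC [17, 19]
  [9] addr=0x3c blk=15 s=3: L1-HIT | VC [17, 19]
  [10] addr=0x55 blk=21 s=1: L1-HIT | VC [17, 19]
  [11] addr=0x57 blk=21 s=1: L1-HIT | VC [17, 19]
  [12] addr=0x4e blk=19 s=3: VC-HIT | VC [17, 15]
  [13] addr=0x46 blk=17 s=1: VC-HIT | VC [21, 15]
  [14] addr=0x44 blk=17 s=1: L1-HIT | VC [21, 15]
  [15] addr=0x4d blk=19 s=3: L1-HIT | VC [21, 15]

OUTCOME = L1-HIT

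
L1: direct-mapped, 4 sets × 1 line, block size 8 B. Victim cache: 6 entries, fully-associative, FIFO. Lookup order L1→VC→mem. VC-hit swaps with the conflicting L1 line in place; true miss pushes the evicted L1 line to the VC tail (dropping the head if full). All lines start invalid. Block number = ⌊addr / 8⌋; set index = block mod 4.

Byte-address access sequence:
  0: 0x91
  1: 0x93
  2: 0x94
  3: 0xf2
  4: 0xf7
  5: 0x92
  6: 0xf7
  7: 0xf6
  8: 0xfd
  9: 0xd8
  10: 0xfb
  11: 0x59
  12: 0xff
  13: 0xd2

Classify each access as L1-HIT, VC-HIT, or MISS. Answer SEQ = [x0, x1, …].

SEQ = [MISS, L1-HIT, L1-HIT, MISS, L1-HIT, VC-HIT, VC-HIT, L1-HIT, MISS, MISS, VC-HIT, MISS, VC-HIT, MISS]

#0 0x91→b18/s2 MISS; vc=[]
#1 0x93→b18/s2 L1-HIT; vc=[]
#2 0x94→b18/s2 L1-HIT; vc=[]
#3 0xf2→b30/s2 MISS; vc=[18]
#4 0xf7→b30/s2 L1-HIT; vc=[18]
#5 0x92→b18/s2 VC-HIT; vc=[30]
#6 0xf7→b30/s2 VC-HIT; vc=[18]
#7 0xf6→b30/s2 L1-HIT; vc=[18]
#8 0xfd→b31/s3 MISS; vc=[18]
#9 0xd8→b27/s3 MISS; vc=[18,31]
#10 0xfb→b31/s3 VC-HIT; vc=[18,27]
#11 0x59→b11/s3 MISS; vc=[18,27,31]
#12 0xff→b31/s3 VC-HIT; vc=[18,27,11]
#13 0xd2→b26/s2 MISS; vc=[18,27,11,30]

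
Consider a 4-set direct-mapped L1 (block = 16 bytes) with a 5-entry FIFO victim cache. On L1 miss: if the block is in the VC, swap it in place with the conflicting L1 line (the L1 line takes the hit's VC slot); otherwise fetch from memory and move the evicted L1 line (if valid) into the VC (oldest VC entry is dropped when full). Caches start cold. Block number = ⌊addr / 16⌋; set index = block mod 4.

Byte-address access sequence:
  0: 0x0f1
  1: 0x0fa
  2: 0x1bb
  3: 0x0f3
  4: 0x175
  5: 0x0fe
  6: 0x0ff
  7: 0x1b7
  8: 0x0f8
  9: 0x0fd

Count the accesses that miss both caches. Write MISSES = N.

MISSES = 3

  [0] addr=0xf1 blk=15 s=3: MISS | VC []
  [1] addr=0xfa blk=15 s=3: L1-HIT | VC []
  [2] addr=0x1bb blk=27 s=3: MISS | VC [15]
  [3] addr=0xf3 blk=15 s=3: VC-HIT | VC [27]
  [4] addr=0x175 blk=23 s=3: MISS | VC [27, 15]
  [5] addr=0xfe blk=15 s=3: VC-HIT | VC [27, 23]
  [6] addr=0xff blk=15 s=3: L1-HIT | VC [27, 23]
  [7] addr=0x1b7 blk=27 s=3: VC-HIT | VC [15, 23]
  [8] addr=0xf8 blk=15 s=3: VC-HIT | VC [27, 23]
  [9] addr=0xfd blk=15 s=3: L1-HIT | VC [27, 23]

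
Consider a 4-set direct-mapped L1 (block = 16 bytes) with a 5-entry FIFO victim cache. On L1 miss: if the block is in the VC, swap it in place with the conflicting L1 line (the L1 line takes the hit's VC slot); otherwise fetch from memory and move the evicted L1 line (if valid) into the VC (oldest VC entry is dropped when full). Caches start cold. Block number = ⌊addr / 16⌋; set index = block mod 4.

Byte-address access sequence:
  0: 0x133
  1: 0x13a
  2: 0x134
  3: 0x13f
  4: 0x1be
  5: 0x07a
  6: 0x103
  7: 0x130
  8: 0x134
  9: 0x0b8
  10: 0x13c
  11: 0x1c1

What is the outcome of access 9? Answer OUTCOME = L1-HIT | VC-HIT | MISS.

OUTCOME = MISS

#0 0x133→b19/s3 MISS; vc=[]
#1 0x13a→b19/s3 L1-HIT; vc=[]
#2 0x134→b19/s3 L1-HIT; vc=[]
#3 0x13f→b19/s3 L1-HIT; vc=[]
#4 0x1be→b27/s3 MISS; vc=[19]
#5 0x7a→b7/s3 MISS; vc=[19,27]
#6 0x103→b16/s0 MISS; vc=[19,27]
#7 0x130→b19/s3 VC-HIT; vc=[7,27]
#8 0x134→b19/s3 L1-HIT; vc=[7,27]
#9 0xb8→b11/s3 MISS; vc=[7,27,19]
#10 0x13c→b19/s3 VC-HIT; vc=[7,27,11]
#11 0x1c1→b28/s0 MISS; vc=[7,27,11,16]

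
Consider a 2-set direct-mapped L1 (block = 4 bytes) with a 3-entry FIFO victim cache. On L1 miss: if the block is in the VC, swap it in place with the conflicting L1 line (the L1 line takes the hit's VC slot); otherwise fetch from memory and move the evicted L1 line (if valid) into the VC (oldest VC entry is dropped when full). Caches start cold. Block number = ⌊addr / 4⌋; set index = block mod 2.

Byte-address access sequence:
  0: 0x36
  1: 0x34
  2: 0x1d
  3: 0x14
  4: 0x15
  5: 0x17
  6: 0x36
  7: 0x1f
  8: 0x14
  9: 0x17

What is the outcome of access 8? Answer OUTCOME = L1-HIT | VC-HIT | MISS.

  [0] addr=0x36 blk=13 s=1: MISS | VC []
  [1] addr=0x34 blk=13 s=1: L1-HIT | VC []
  [2] addr=0x1d blk=7 s=1: MISS | VC [13]
  [3] addr=0x14 blk=5 s=1: MISS | VC [13, 7]
  [4] addr=0x15 blk=5 s=1: L1-HIT | VC [13, 7]
  [5] addr=0x17 blk=5 s=1: L1-HIT | VC [13, 7]
  [6] addr=0x36 blk=13 s=1: VC-HIT | VC [5, 7]
  [7] addr=0x1f blk=7 s=1: VC-HIT | VC [5, 13]
  [8] addr=0x14 blk=5 s=1: VC-HIT | VC [7, 13]
  [9] addr=0x17 blk=5 s=1: L1-HIT | VC [7, 13]

OUTCOME = VC-HIT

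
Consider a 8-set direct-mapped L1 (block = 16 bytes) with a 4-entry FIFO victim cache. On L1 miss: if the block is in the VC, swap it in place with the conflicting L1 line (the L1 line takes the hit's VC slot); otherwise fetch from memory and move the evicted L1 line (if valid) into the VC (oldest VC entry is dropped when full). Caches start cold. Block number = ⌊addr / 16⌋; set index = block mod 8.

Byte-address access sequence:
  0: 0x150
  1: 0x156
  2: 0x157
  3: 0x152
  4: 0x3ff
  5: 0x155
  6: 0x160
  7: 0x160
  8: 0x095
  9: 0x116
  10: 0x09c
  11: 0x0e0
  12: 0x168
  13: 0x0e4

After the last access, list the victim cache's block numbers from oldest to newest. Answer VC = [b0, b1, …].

0: 0x150 (blk 21, set 5) → MISS  vc=[]
1: 0x156 (blk 21, set 5) → L1-HIT  vc=[]
2: 0x157 (blk 21, set 5) → L1-HIT  vc=[]
3: 0x152 (blk 21, set 5) → L1-HIT  vc=[]
4: 0x3ff (blk 63, set 7) → MISS  vc=[]
5: 0x155 (blk 21, set 5) → L1-HIT  vc=[]
6: 0x160 (blk 22, set 6) → MISS  vc=[]
7: 0x160 (blk 22, set 6) → L1-HIT  vc=[]
8: 0x95 (blk 9, set 1) → MISS  vc=[]
9: 0x116 (blk 17, set 1) → MISS  vc=[9]
10: 0x9c (blk 9, set 1) → VC-HIT  vc=[17]
11: 0xe0 (blk 14, set 6) → MISS  vc=[17, 22]
12: 0x168 (blk 22, set 6) → VC-HIT  vc=[17, 14]
13: 0xe4 (blk 14, set 6) → VC-HIT  vc=[17, 22]

VC = [17, 22]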